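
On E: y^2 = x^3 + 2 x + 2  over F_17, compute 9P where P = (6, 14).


k = 9 = 1001_2 (binary, LSB first: 1001)
Double-and-add from P = (6, 14):
  bit 0 = 1: acc = O + (6, 14) = (6, 14)
  bit 1 = 0: acc unchanged = (6, 14)
  bit 2 = 0: acc unchanged = (6, 14)
  bit 3 = 1: acc = (6, 14) + (10, 6) = (5, 1)

9P = (5, 1)


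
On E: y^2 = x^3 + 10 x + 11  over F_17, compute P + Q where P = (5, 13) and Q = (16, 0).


P != Q, so use the chord formula.
s = (y2 - y1) / (x2 - x1) = (4) / (11) mod 17 = 5
x3 = s^2 - x1 - x2 mod 17 = 5^2 - 5 - 16 = 4
y3 = s (x1 - x3) - y1 mod 17 = 5 * (5 - 4) - 13 = 9

P + Q = (4, 9)


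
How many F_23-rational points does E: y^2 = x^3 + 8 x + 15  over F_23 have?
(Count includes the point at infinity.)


For each x in F_23, count y with y^2 = x^3 + 8 x + 15 mod 23:
  x = 1: RHS = 1, y in [1, 22]  -> 2 point(s)
  x = 2: RHS = 16, y in [4, 19]  -> 2 point(s)
  x = 6: RHS = 3, y in [7, 16]  -> 2 point(s)
  x = 7: RHS = 0, y in [0]  -> 1 point(s)
  x = 8: RHS = 16, y in [4, 19]  -> 2 point(s)
  x = 11: RHS = 8, y in [10, 13]  -> 2 point(s)
  x = 13: RHS = 16, y in [4, 19]  -> 2 point(s)
  x = 17: RHS = 4, y in [2, 21]  -> 2 point(s)
  x = 22: RHS = 6, y in [11, 12]  -> 2 point(s)
Affine points: 17. Add the point at infinity: total = 18.

#E(F_23) = 18


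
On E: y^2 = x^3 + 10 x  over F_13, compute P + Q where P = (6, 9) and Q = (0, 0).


P != Q, so use the chord formula.
s = (y2 - y1) / (x2 - x1) = (4) / (7) mod 13 = 8
x3 = s^2 - x1 - x2 mod 13 = 8^2 - 6 - 0 = 6
y3 = s (x1 - x3) - y1 mod 13 = 8 * (6 - 6) - 9 = 4

P + Q = (6, 4)


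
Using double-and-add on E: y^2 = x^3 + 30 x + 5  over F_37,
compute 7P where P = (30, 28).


k = 7 = 111_2 (binary, LSB first: 111)
Double-and-add from P = (30, 28):
  bit 0 = 1: acc = O + (30, 28) = (30, 28)
  bit 1 = 1: acc = (30, 28) + (11, 1) = (26, 3)
  bit 2 = 1: acc = (26, 3) + (27, 0) = (30, 9)

7P = (30, 9)


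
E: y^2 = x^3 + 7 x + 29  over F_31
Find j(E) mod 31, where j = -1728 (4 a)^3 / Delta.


Delta = -16(4 a^3 + 27 b^2) mod 31 = 4
-1728 * (4 a)^3 = -1728 * (4*7)^3 mod 31 = 1
j = 1 * 4^(-1) mod 31 = 8

j = 8 (mod 31)


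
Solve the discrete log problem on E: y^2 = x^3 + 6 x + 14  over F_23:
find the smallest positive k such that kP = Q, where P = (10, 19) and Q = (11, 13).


Enumerate multiples of P until we hit Q = (11, 13):
  1P = (10, 19)
  2P = (7, 10)
  3P = (15, 12)
  4P = (11, 10)
  5P = (14, 17)
  6P = (5, 13)
  7P = (3, 17)
  8P = (19, 8)
  9P = (6, 17)
  10P = (13, 14)
  11P = (13, 9)
  12P = (6, 6)
  13P = (19, 15)
  14P = (3, 6)
  15P = (5, 10)
  16P = (14, 6)
  17P = (11, 13)
Match found at i = 17.

k = 17


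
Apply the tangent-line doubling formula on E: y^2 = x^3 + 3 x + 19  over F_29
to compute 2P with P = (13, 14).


Doubling: s = (3 x1^2 + a) / (2 y1)
s = (3*13^2 + 3) / (2*14) mod 29 = 12
x3 = s^2 - 2 x1 mod 29 = 12^2 - 2*13 = 2
y3 = s (x1 - x3) - y1 mod 29 = 12 * (13 - 2) - 14 = 2

2P = (2, 2)


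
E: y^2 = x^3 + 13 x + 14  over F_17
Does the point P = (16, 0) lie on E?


Check whether y^2 = x^3 + 13 x + 14 (mod 17) for (x, y) = (16, 0).
LHS: y^2 = 0^2 mod 17 = 0
RHS: x^3 + 13 x + 14 = 16^3 + 13*16 + 14 mod 17 = 0
LHS = RHS

Yes, on the curve


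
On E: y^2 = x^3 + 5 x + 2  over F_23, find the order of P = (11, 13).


Compute successive multiples of P until we hit O:
  1P = (11, 13)
  2P = (1, 10)
  3P = (15, 18)
  4P = (0, 18)
  5P = (20, 12)
  6P = (17, 3)
  7P = (8, 5)
  8P = (6, 8)
  ... (continuing to 21P)
  21P = O

ord(P) = 21


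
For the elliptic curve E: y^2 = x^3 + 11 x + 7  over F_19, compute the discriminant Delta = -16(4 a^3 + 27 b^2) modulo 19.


4 a^3 + 27 b^2 = 4*11^3 + 27*7^2 = 5324 + 1323 = 6647
Delta = -16 * (6647) = -106352
Delta mod 19 = 10

Delta = 10 (mod 19)


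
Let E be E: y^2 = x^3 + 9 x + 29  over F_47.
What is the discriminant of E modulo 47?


4 a^3 + 27 b^2 = 4*9^3 + 27*29^2 = 2916 + 22707 = 25623
Delta = -16 * (25623) = -409968
Delta mod 47 = 13

Delta = 13 (mod 47)


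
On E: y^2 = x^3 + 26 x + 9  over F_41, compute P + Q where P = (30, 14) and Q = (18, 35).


P != Q, so use the chord formula.
s = (y2 - y1) / (x2 - x1) = (21) / (29) mod 41 = 29
x3 = s^2 - x1 - x2 mod 41 = 29^2 - 30 - 18 = 14
y3 = s (x1 - x3) - y1 mod 41 = 29 * (30 - 14) - 14 = 40

P + Q = (14, 40)


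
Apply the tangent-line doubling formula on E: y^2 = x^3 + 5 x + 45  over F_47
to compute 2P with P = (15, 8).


Doubling: s = (3 x1^2 + a) / (2 y1)
s = (3*15^2 + 5) / (2*8) mod 47 = 19
x3 = s^2 - 2 x1 mod 47 = 19^2 - 2*15 = 2
y3 = s (x1 - x3) - y1 mod 47 = 19 * (15 - 2) - 8 = 4

2P = (2, 4)


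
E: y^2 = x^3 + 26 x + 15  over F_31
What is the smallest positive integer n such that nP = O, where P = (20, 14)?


Compute successive multiples of P until we hit O:
  1P = (20, 14)
  2P = (30, 22)
  3P = (30, 9)
  4P = (20, 17)
  5P = O

ord(P) = 5


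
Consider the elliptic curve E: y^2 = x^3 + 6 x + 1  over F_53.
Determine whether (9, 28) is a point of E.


Check whether y^2 = x^3 + 6 x + 1 (mod 53) for (x, y) = (9, 28).
LHS: y^2 = 28^2 mod 53 = 42
RHS: x^3 + 6 x + 1 = 9^3 + 6*9 + 1 mod 53 = 42
LHS = RHS

Yes, on the curve


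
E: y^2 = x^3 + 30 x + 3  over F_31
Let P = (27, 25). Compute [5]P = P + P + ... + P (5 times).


k = 5 = 101_2 (binary, LSB first: 101)
Double-and-add from P = (27, 25):
  bit 0 = 1: acc = O + (27, 25) = (27, 25)
  bit 1 = 0: acc unchanged = (27, 25)
  bit 2 = 1: acc = (27, 25) + (27, 25) = (27, 6)

5P = (27, 6)


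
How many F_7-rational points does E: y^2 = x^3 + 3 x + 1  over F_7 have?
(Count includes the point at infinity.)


For each x in F_7, count y with y^2 = x^3 + 3 x + 1 mod 7:
  x = 0: RHS = 1, y in [1, 6]  -> 2 point(s)
  x = 2: RHS = 1, y in [1, 6]  -> 2 point(s)
  x = 3: RHS = 2, y in [3, 4]  -> 2 point(s)
  x = 4: RHS = 0, y in [0]  -> 1 point(s)
  x = 5: RHS = 1, y in [1, 6]  -> 2 point(s)
  x = 6: RHS = 4, y in [2, 5]  -> 2 point(s)
Affine points: 11. Add the point at infinity: total = 12.

#E(F_7) = 12


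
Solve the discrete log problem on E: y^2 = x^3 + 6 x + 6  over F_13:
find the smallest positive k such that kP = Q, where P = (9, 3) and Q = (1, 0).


Enumerate multiples of P until we hit Q = (1, 0):
  1P = (9, 3)
  2P = (11, 5)
  3P = (7, 12)
  4P = (1, 0)
Match found at i = 4.

k = 4


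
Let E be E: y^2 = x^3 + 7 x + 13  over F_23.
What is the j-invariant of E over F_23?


Delta = -16(4 a^3 + 27 b^2) mod 23 = 7
-1728 * (4 a)^3 = -1728 * (4*7)^3 mod 23 = 16
j = 16 * 7^(-1) mod 23 = 22

j = 22 (mod 23)


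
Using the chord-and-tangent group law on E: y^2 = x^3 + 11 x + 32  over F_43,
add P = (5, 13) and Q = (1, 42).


P != Q, so use the chord formula.
s = (y2 - y1) / (x2 - x1) = (29) / (39) mod 43 = 25
x3 = s^2 - x1 - x2 mod 43 = 25^2 - 5 - 1 = 17
y3 = s (x1 - x3) - y1 mod 43 = 25 * (5 - 17) - 13 = 31

P + Q = (17, 31)


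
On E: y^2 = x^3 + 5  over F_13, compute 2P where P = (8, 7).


Doubling: s = (3 x1^2 + a) / (2 y1)
s = (3*8^2 + 0) / (2*7) mod 13 = 10
x3 = s^2 - 2 x1 mod 13 = 10^2 - 2*8 = 6
y3 = s (x1 - x3) - y1 mod 13 = 10 * (8 - 6) - 7 = 0

2P = (6, 0)


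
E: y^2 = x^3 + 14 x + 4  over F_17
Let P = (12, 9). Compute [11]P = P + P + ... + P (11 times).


k = 11 = 1011_2 (binary, LSB first: 1101)
Double-and-add from P = (12, 9):
  bit 0 = 1: acc = O + (12, 9) = (12, 9)
  bit 1 = 1: acc = (12, 9) + (9, 3) = (0, 15)
  bit 2 = 0: acc unchanged = (0, 15)
  bit 3 = 1: acc = (0, 15) + (15, 6) = (1, 6)

11P = (1, 6)


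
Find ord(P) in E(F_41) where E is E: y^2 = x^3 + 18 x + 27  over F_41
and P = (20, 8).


Compute successive multiples of P until we hit O:
  1P = (20, 8)
  2P = (40, 7)
  3P = (26, 21)
  4P = (35, 21)
  5P = (17, 11)
  6P = (5, 18)
  7P = (21, 20)
  8P = (21, 21)
  ... (continuing to 15P)
  15P = O

ord(P) = 15


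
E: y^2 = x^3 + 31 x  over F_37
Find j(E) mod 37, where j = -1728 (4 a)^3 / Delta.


Delta = -16(4 a^3 + 27 b^2) mod 37 = 23
-1728 * (4 a)^3 = -1728 * (4*31)^3 mod 37 = 6
j = 6 * 23^(-1) mod 37 = 26

j = 26 (mod 37)


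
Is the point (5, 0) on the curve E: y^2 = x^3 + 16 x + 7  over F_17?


Check whether y^2 = x^3 + 16 x + 7 (mod 17) for (x, y) = (5, 0).
LHS: y^2 = 0^2 mod 17 = 0
RHS: x^3 + 16 x + 7 = 5^3 + 16*5 + 7 mod 17 = 8
LHS != RHS

No, not on the curve


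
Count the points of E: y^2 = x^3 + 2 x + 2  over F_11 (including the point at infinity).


For each x in F_11, count y with y^2 = x^3 + 2 x + 2 mod 11:
  x = 1: RHS = 5, y in [4, 7]  -> 2 point(s)
  x = 2: RHS = 3, y in [5, 6]  -> 2 point(s)
  x = 5: RHS = 5, y in [4, 7]  -> 2 point(s)
  x = 9: RHS = 1, y in [1, 10]  -> 2 point(s)
Affine points: 8. Add the point at infinity: total = 9.

#E(F_11) = 9


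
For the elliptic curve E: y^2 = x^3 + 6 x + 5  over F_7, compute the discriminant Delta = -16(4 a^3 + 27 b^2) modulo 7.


4 a^3 + 27 b^2 = 4*6^3 + 27*5^2 = 864 + 675 = 1539
Delta = -16 * (1539) = -24624
Delta mod 7 = 2

Delta = 2 (mod 7)


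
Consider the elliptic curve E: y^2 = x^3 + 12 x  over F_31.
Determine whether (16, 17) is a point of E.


Check whether y^2 = x^3 + 12 x + 0 (mod 31) for (x, y) = (16, 17).
LHS: y^2 = 17^2 mod 31 = 10
RHS: x^3 + 12 x + 0 = 16^3 + 12*16 + 0 mod 31 = 10
LHS = RHS

Yes, on the curve


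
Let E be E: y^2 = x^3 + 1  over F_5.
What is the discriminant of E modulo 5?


4 a^3 + 27 b^2 = 4*0^3 + 27*1^2 = 0 + 27 = 27
Delta = -16 * (27) = -432
Delta mod 5 = 3

Delta = 3 (mod 5)


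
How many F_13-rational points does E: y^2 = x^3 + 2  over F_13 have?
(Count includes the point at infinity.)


For each x in F_13, count y with y^2 = x^3 + 0 x + 2 mod 13:
  x = 1: RHS = 3, y in [4, 9]  -> 2 point(s)
  x = 2: RHS = 10, y in [6, 7]  -> 2 point(s)
  x = 3: RHS = 3, y in [4, 9]  -> 2 point(s)
  x = 4: RHS = 1, y in [1, 12]  -> 2 point(s)
  x = 5: RHS = 10, y in [6, 7]  -> 2 point(s)
  x = 6: RHS = 10, y in [6, 7]  -> 2 point(s)
  x = 9: RHS = 3, y in [4, 9]  -> 2 point(s)
  x = 10: RHS = 1, y in [1, 12]  -> 2 point(s)
  x = 12: RHS = 1, y in [1, 12]  -> 2 point(s)
Affine points: 18. Add the point at infinity: total = 19.

#E(F_13) = 19


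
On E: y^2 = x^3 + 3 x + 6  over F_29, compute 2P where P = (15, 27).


Doubling: s = (3 x1^2 + a) / (2 y1)
s = (3*15^2 + 3) / (2*27) mod 29 = 19
x3 = s^2 - 2 x1 mod 29 = 19^2 - 2*15 = 12
y3 = s (x1 - x3) - y1 mod 29 = 19 * (15 - 12) - 27 = 1

2P = (12, 1)


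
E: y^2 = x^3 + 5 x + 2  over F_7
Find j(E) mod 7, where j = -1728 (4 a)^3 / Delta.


Delta = -16(4 a^3 + 27 b^2) mod 7 = 2
-1728 * (4 a)^3 = -1728 * (4*5)^3 mod 7 = 6
j = 6 * 2^(-1) mod 7 = 3

j = 3 (mod 7)


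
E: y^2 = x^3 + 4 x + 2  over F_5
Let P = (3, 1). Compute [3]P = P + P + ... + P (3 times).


k = 3 = 11_2 (binary, LSB first: 11)
Double-and-add from P = (3, 1):
  bit 0 = 1: acc = O + (3, 1) = (3, 1)
  bit 1 = 1: acc = (3, 1) + (3, 4) = O

3P = O


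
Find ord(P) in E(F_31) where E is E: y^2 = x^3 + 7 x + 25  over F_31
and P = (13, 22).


Compute successive multiples of P until we hit O:
  1P = (13, 22)
  2P = (6, 2)
  3P = (17, 2)
  4P = (26, 12)
  5P = (8, 29)
  6P = (7, 13)
  7P = (21, 28)
  8P = (15, 23)
  ... (continuing to 36P)
  36P = O

ord(P) = 36


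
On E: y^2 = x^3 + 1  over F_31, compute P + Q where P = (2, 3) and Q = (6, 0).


P != Q, so use the chord formula.
s = (y2 - y1) / (x2 - x1) = (28) / (4) mod 31 = 7
x3 = s^2 - x1 - x2 mod 31 = 7^2 - 2 - 6 = 10
y3 = s (x1 - x3) - y1 mod 31 = 7 * (2 - 10) - 3 = 3

P + Q = (10, 3)


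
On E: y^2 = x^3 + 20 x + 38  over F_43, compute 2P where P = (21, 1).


Doubling: s = (3 x1^2 + a) / (2 y1)
s = (3*21^2 + 20) / (2*1) mod 43 = 5
x3 = s^2 - 2 x1 mod 43 = 5^2 - 2*21 = 26
y3 = s (x1 - x3) - y1 mod 43 = 5 * (21 - 26) - 1 = 17

2P = (26, 17)


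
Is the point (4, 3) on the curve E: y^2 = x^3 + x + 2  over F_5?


Check whether y^2 = x^3 + 1 x + 2 (mod 5) for (x, y) = (4, 3).
LHS: y^2 = 3^2 mod 5 = 4
RHS: x^3 + 1 x + 2 = 4^3 + 1*4 + 2 mod 5 = 0
LHS != RHS

No, not on the curve


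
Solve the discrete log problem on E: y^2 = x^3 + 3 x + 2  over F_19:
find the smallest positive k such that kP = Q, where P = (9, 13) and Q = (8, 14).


Enumerate multiples of P until we hit Q = (8, 14):
  1P = (9, 13)
  2P = (8, 14)
Match found at i = 2.

k = 2


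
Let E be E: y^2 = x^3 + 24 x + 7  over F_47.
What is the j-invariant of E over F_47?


Delta = -16(4 a^3 + 27 b^2) mod 47 = 21
-1728 * (4 a)^3 = -1728 * (4*24)^3 mod 47 = 41
j = 41 * 21^(-1) mod 47 = 40

j = 40 (mod 47)


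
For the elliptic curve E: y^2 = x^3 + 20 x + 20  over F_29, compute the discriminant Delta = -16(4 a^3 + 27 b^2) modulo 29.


4 a^3 + 27 b^2 = 4*20^3 + 27*20^2 = 32000 + 10800 = 42800
Delta = -16 * (42800) = -684800
Delta mod 29 = 6

Delta = 6 (mod 29)


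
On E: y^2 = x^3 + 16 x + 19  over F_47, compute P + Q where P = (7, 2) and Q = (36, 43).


P != Q, so use the chord formula.
s = (y2 - y1) / (x2 - x1) = (41) / (29) mod 47 = 16
x3 = s^2 - x1 - x2 mod 47 = 16^2 - 7 - 36 = 25
y3 = s (x1 - x3) - y1 mod 47 = 16 * (7 - 25) - 2 = 39

P + Q = (25, 39)


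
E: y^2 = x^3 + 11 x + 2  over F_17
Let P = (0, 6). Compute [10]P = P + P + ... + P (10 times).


k = 10 = 1010_2 (binary, LSB first: 0101)
Double-and-add from P = (0, 6):
  bit 0 = 0: acc unchanged = O
  bit 1 = 1: acc = O + (13, 9) = (13, 9)
  bit 2 = 0: acc unchanged = (13, 9)
  bit 3 = 1: acc = (13, 9) + (11, 14) = (12, 14)

10P = (12, 14)


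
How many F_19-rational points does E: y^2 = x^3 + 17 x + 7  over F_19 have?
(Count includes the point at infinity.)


For each x in F_19, count y with y^2 = x^3 + 17 x + 7 mod 19:
  x = 0: RHS = 7, y in [8, 11]  -> 2 point(s)
  x = 1: RHS = 6, y in [5, 14]  -> 2 point(s)
  x = 2: RHS = 11, y in [7, 12]  -> 2 point(s)
  x = 3: RHS = 9, y in [3, 16]  -> 2 point(s)
  x = 4: RHS = 6, y in [5, 14]  -> 2 point(s)
  x = 8: RHS = 9, y in [3, 16]  -> 2 point(s)
  x = 11: RHS = 5, y in [9, 10]  -> 2 point(s)
  x = 12: RHS = 1, y in [1, 18]  -> 2 point(s)
  x = 14: RHS = 6, y in [5, 14]  -> 2 point(s)
  x = 16: RHS = 5, y in [9, 10]  -> 2 point(s)
Affine points: 20. Add the point at infinity: total = 21.

#E(F_19) = 21


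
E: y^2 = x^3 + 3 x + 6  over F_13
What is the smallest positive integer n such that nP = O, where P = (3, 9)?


Compute successive multiples of P until we hit O:
  1P = (3, 9)
  2P = (4, 11)
  3P = (10, 3)
  4P = (1, 6)
  5P = (8, 3)
  6P = (5, 9)
  7P = (5, 4)
  8P = (8, 10)
  ... (continuing to 13P)
  13P = O

ord(P) = 13


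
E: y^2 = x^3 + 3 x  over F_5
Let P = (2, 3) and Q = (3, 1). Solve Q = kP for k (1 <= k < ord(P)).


Enumerate multiples of P until we hit Q = (3, 1):
  1P = (2, 3)
  2P = (1, 2)
  3P = (3, 1)
Match found at i = 3.

k = 3


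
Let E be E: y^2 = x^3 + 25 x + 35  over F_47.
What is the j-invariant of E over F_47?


Delta = -16(4 a^3 + 27 b^2) mod 47 = 39
-1728 * (4 a)^3 = -1728 * (4*25)^3 mod 47 = 26
j = 26 * 39^(-1) mod 47 = 32

j = 32 (mod 47)


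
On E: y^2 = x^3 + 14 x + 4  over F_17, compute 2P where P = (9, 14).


Doubling: s = (3 x1^2 + a) / (2 y1)
s = (3*9^2 + 14) / (2*14) mod 17 = 11
x3 = s^2 - 2 x1 mod 17 = 11^2 - 2*9 = 1
y3 = s (x1 - x3) - y1 mod 17 = 11 * (9 - 1) - 14 = 6

2P = (1, 6)


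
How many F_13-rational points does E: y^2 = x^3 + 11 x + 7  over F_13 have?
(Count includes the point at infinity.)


For each x in F_13, count y with y^2 = x^3 + 11 x + 7 mod 13:
  x = 6: RHS = 3, y in [4, 9]  -> 2 point(s)
  x = 8: RHS = 9, y in [3, 10]  -> 2 point(s)
  x = 9: RHS = 3, y in [4, 9]  -> 2 point(s)
  x = 10: RHS = 12, y in [5, 8]  -> 2 point(s)
  x = 11: RHS = 3, y in [4, 9]  -> 2 point(s)
Affine points: 10. Add the point at infinity: total = 11.

#E(F_13) = 11


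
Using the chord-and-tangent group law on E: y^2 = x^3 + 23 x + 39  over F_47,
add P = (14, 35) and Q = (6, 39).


P != Q, so use the chord formula.
s = (y2 - y1) / (x2 - x1) = (4) / (39) mod 47 = 23
x3 = s^2 - x1 - x2 mod 47 = 23^2 - 14 - 6 = 39
y3 = s (x1 - x3) - y1 mod 47 = 23 * (14 - 39) - 35 = 1

P + Q = (39, 1)


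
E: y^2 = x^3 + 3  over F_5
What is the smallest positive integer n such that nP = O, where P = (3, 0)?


Compute successive multiples of P until we hit O:
  1P = (3, 0)
  2P = O

ord(P) = 2


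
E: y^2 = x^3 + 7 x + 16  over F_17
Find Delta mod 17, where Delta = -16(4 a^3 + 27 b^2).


4 a^3 + 27 b^2 = 4*7^3 + 27*16^2 = 1372 + 6912 = 8284
Delta = -16 * (8284) = -132544
Delta mod 17 = 5

Delta = 5 (mod 17)


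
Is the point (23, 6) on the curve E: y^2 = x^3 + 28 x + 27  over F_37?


Check whether y^2 = x^3 + 28 x + 27 (mod 37) for (x, y) = (23, 6).
LHS: y^2 = 6^2 mod 37 = 36
RHS: x^3 + 28 x + 27 = 23^3 + 28*23 + 27 mod 37 = 36
LHS = RHS

Yes, on the curve


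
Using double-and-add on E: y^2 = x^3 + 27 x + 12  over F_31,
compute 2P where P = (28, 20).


k = 2 = 10_2 (binary, LSB first: 01)
Double-and-add from P = (28, 20):
  bit 0 = 0: acc unchanged = O
  bit 1 = 1: acc = O + (11, 20) = (11, 20)

2P = (11, 20)


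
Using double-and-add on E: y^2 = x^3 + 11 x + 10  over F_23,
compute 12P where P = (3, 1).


k = 12 = 1100_2 (binary, LSB first: 0011)
Double-and-add from P = (3, 1):
  bit 0 = 0: acc unchanged = O
  bit 1 = 0: acc unchanged = O
  bit 2 = 1: acc = O + (11, 6) = (11, 6)
  bit 3 = 1: acc = (11, 6) + (7, 19) = (17, 2)

12P = (17, 2)


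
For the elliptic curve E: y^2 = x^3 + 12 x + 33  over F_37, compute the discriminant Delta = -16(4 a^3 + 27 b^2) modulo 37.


4 a^3 + 27 b^2 = 4*12^3 + 27*33^2 = 6912 + 29403 = 36315
Delta = -16 * (36315) = -581040
Delta mod 37 = 8

Delta = 8 (mod 37)


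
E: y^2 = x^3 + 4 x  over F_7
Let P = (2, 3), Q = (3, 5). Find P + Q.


P != Q, so use the chord formula.
s = (y2 - y1) / (x2 - x1) = (2) / (1) mod 7 = 2
x3 = s^2 - x1 - x2 mod 7 = 2^2 - 2 - 3 = 6
y3 = s (x1 - x3) - y1 mod 7 = 2 * (2 - 6) - 3 = 3

P + Q = (6, 3)


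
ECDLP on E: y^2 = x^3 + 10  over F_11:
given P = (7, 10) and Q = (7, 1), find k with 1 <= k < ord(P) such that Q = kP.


Enumerate multiples of P until we hit Q = (7, 1):
  1P = (7, 10)
  2P = (1, 0)
  3P = (7, 1)
Match found at i = 3.

k = 3


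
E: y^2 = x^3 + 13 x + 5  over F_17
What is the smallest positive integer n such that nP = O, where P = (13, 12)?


Compute successive multiples of P until we hit O:
  1P = (13, 12)
  2P = (9, 1)
  3P = (10, 9)
  4P = (12, 6)
  5P = (11, 0)
  6P = (12, 11)
  7P = (10, 8)
  8P = (9, 16)
  ... (continuing to 10P)
  10P = O

ord(P) = 10


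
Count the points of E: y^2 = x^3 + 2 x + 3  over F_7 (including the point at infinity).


For each x in F_7, count y with y^2 = x^3 + 2 x + 3 mod 7:
  x = 2: RHS = 1, y in [1, 6]  -> 2 point(s)
  x = 3: RHS = 1, y in [1, 6]  -> 2 point(s)
  x = 6: RHS = 0, y in [0]  -> 1 point(s)
Affine points: 5. Add the point at infinity: total = 6.

#E(F_7) = 6


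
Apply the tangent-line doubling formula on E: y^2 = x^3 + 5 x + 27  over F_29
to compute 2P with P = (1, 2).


Doubling: s = (3 x1^2 + a) / (2 y1)
s = (3*1^2 + 5) / (2*2) mod 29 = 2
x3 = s^2 - 2 x1 mod 29 = 2^2 - 2*1 = 2
y3 = s (x1 - x3) - y1 mod 29 = 2 * (1 - 2) - 2 = 25

2P = (2, 25)


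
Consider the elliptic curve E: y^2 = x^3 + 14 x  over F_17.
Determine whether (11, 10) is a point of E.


Check whether y^2 = x^3 + 14 x + 0 (mod 17) for (x, y) = (11, 10).
LHS: y^2 = 10^2 mod 17 = 15
RHS: x^3 + 14 x + 0 = 11^3 + 14*11 + 0 mod 17 = 6
LHS != RHS

No, not on the curve


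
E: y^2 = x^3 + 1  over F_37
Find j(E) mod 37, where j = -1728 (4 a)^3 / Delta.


Delta = -16(4 a^3 + 27 b^2) mod 37 = 12
-1728 * (4 a)^3 = -1728 * (4*0)^3 mod 37 = 0
j = 0 * 12^(-1) mod 37 = 0

j = 0 (mod 37)


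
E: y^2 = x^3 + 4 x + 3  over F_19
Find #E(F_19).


For each x in F_19, count y with y^2 = x^3 + 4 x + 3 mod 19:
  x = 2: RHS = 0, y in [0]  -> 1 point(s)
  x = 3: RHS = 4, y in [2, 17]  -> 2 point(s)
  x = 4: RHS = 7, y in [8, 11]  -> 2 point(s)
  x = 10: RHS = 17, y in [6, 13]  -> 2 point(s)
  x = 17: RHS = 6, y in [5, 14]  -> 2 point(s)
  x = 18: RHS = 17, y in [6, 13]  -> 2 point(s)
Affine points: 11. Add the point at infinity: total = 12.

#E(F_19) = 12


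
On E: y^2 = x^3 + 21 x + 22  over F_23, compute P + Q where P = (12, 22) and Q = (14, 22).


P != Q, so use the chord formula.
s = (y2 - y1) / (x2 - x1) = (0) / (2) mod 23 = 0
x3 = s^2 - x1 - x2 mod 23 = 0^2 - 12 - 14 = 20
y3 = s (x1 - x3) - y1 mod 23 = 0 * (12 - 20) - 22 = 1

P + Q = (20, 1)


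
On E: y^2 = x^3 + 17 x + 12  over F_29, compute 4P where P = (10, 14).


k = 4 = 100_2 (binary, LSB first: 001)
Double-and-add from P = (10, 14):
  bit 0 = 0: acc unchanged = O
  bit 1 = 0: acc unchanged = O
  bit 2 = 1: acc = O + (27, 12) = (27, 12)

4P = (27, 12)


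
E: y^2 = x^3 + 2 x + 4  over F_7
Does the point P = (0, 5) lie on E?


Check whether y^2 = x^3 + 2 x + 4 (mod 7) for (x, y) = (0, 5).
LHS: y^2 = 5^2 mod 7 = 4
RHS: x^3 + 2 x + 4 = 0^3 + 2*0 + 4 mod 7 = 4
LHS = RHS

Yes, on the curve


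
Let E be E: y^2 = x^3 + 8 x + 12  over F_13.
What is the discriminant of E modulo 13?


4 a^3 + 27 b^2 = 4*8^3 + 27*12^2 = 2048 + 3888 = 5936
Delta = -16 * (5936) = -94976
Delta mod 13 = 2

Delta = 2 (mod 13)


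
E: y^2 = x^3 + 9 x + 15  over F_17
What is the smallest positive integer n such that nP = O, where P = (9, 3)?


Compute successive multiples of P until we hit O:
  1P = (9, 3)
  2P = (12, 7)
  3P = (11, 0)
  4P = (12, 10)
  5P = (9, 14)
  6P = O

ord(P) = 6


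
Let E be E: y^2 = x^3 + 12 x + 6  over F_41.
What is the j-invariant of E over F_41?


Delta = -16(4 a^3 + 27 b^2) mod 41 = 13
-1728 * (4 a)^3 = -1728 * (4*12)^3 mod 41 = 33
j = 33 * 13^(-1) mod 41 = 12

j = 12 (mod 41)


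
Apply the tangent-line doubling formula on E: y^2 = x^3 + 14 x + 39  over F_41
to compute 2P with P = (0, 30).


Doubling: s = (3 x1^2 + a) / (2 y1)
s = (3*0^2 + 14) / (2*30) mod 41 = 18
x3 = s^2 - 2 x1 mod 41 = 18^2 - 2*0 = 37
y3 = s (x1 - x3) - y1 mod 41 = 18 * (0 - 37) - 30 = 1

2P = (37, 1)


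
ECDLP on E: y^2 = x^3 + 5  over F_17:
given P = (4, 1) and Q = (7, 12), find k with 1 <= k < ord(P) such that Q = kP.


Enumerate multiples of P until we hit Q = (7, 12):
  1P = (4, 1)
  2P = (7, 12)
Match found at i = 2.

k = 2


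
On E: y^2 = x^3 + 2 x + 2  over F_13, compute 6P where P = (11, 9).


k = 6 = 110_2 (binary, LSB first: 011)
Double-and-add from P = (11, 9):
  bit 0 = 0: acc unchanged = O
  bit 1 = 1: acc = O + (3, 3) = (3, 3)
  bit 2 = 1: acc = (3, 3) + (4, 3) = (6, 10)

6P = (6, 10)


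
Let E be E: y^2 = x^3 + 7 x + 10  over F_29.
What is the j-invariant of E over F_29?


Delta = -16(4 a^3 + 27 b^2) mod 29 = 11
-1728 * (4 a)^3 = -1728 * (4*7)^3 mod 29 = 17
j = 17 * 11^(-1) mod 29 = 20

j = 20 (mod 29)


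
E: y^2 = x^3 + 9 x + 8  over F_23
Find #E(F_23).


For each x in F_23, count y with y^2 = x^3 + 9 x + 8 mod 23:
  x = 0: RHS = 8, y in [10, 13]  -> 2 point(s)
  x = 1: RHS = 18, y in [8, 15]  -> 2 point(s)
  x = 3: RHS = 16, y in [4, 19]  -> 2 point(s)
  x = 4: RHS = 16, y in [4, 19]  -> 2 point(s)
  x = 6: RHS = 2, y in [5, 18]  -> 2 point(s)
  x = 7: RHS = 0, y in [0]  -> 1 point(s)
  x = 9: RHS = 13, y in [6, 17]  -> 2 point(s)
  x = 11: RHS = 12, y in [9, 14]  -> 2 point(s)
  x = 12: RHS = 4, y in [2, 21]  -> 2 point(s)
  x = 14: RHS = 3, y in [7, 16]  -> 2 point(s)
  x = 16: RHS = 16, y in [4, 19]  -> 2 point(s)
  x = 19: RHS = 0, y in [0]  -> 1 point(s)
  x = 20: RHS = 0, y in [0]  -> 1 point(s)
Affine points: 23. Add the point at infinity: total = 24.

#E(F_23) = 24


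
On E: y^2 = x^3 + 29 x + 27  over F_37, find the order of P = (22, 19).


Compute successive multiples of P until we hit O:
  1P = (22, 19)
  2P = (31, 9)
  3P = (30, 31)
  4P = (15, 10)
  5P = (16, 31)
  6P = (3, 17)
  7P = (28, 31)
  8P = (28, 6)
  ... (continuing to 15P)
  15P = O

ord(P) = 15


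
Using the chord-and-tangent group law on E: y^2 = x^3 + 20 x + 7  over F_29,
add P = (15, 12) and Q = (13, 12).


P != Q, so use the chord formula.
s = (y2 - y1) / (x2 - x1) = (0) / (27) mod 29 = 0
x3 = s^2 - x1 - x2 mod 29 = 0^2 - 15 - 13 = 1
y3 = s (x1 - x3) - y1 mod 29 = 0 * (15 - 1) - 12 = 17

P + Q = (1, 17)


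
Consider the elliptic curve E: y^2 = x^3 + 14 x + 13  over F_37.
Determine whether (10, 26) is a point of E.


Check whether y^2 = x^3 + 14 x + 13 (mod 37) for (x, y) = (10, 26).
LHS: y^2 = 26^2 mod 37 = 10
RHS: x^3 + 14 x + 13 = 10^3 + 14*10 + 13 mod 37 = 6
LHS != RHS

No, not on the curve


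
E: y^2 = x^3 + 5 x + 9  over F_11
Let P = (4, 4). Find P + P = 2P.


Doubling: s = (3 x1^2 + a) / (2 y1)
s = (3*4^2 + 5) / (2*4) mod 11 = 8
x3 = s^2 - 2 x1 mod 11 = 8^2 - 2*4 = 1
y3 = s (x1 - x3) - y1 mod 11 = 8 * (4 - 1) - 4 = 9

2P = (1, 9)


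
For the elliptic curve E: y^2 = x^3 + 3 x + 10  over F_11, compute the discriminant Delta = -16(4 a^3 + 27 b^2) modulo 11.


4 a^3 + 27 b^2 = 4*3^3 + 27*10^2 = 108 + 2700 = 2808
Delta = -16 * (2808) = -44928
Delta mod 11 = 7

Delta = 7 (mod 11)


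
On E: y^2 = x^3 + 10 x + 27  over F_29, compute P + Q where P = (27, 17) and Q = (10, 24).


P != Q, so use the chord formula.
s = (y2 - y1) / (x2 - x1) = (7) / (12) mod 29 = 3
x3 = s^2 - x1 - x2 mod 29 = 3^2 - 27 - 10 = 1
y3 = s (x1 - x3) - y1 mod 29 = 3 * (27 - 1) - 17 = 3

P + Q = (1, 3)


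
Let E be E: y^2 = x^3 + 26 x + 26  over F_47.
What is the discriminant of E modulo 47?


4 a^3 + 27 b^2 = 4*26^3 + 27*26^2 = 70304 + 18252 = 88556
Delta = -16 * (88556) = -1416896
Delta mod 47 = 13

Delta = 13 (mod 47)


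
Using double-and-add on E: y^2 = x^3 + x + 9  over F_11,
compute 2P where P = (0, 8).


k = 2 = 10_2 (binary, LSB first: 01)
Double-and-add from P = (0, 8):
  bit 0 = 0: acc unchanged = O
  bit 1 = 1: acc = O + (4, 0) = (4, 0)

2P = (4, 0)


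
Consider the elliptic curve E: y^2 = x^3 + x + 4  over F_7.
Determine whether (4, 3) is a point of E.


Check whether y^2 = x^3 + 1 x + 4 (mod 7) for (x, y) = (4, 3).
LHS: y^2 = 3^2 mod 7 = 2
RHS: x^3 + 1 x + 4 = 4^3 + 1*4 + 4 mod 7 = 2
LHS = RHS

Yes, on the curve


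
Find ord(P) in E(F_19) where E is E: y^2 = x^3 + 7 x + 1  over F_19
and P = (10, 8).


Compute successive multiples of P until we hit O:
  1P = (10, 8)
  2P = (0, 1)
  3P = (15, 17)
  4P = (17, 6)
  5P = (1, 3)
  6P = (13, 3)
  7P = (3, 12)
  8P = (4, 13)
  ... (continuing to 21P)
  21P = O

ord(P) = 21


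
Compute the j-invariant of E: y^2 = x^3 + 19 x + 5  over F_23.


Delta = -16(4 a^3 + 27 b^2) mod 23 = 12
-1728 * (4 a)^3 = -1728 * (4*19)^3 mod 23 = 6
j = 6 * 12^(-1) mod 23 = 12

j = 12 (mod 23)


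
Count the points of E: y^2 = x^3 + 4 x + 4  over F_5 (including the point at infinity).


For each x in F_5, count y with y^2 = x^3 + 4 x + 4 mod 5:
  x = 0: RHS = 4, y in [2, 3]  -> 2 point(s)
  x = 1: RHS = 4, y in [2, 3]  -> 2 point(s)
  x = 2: RHS = 0, y in [0]  -> 1 point(s)
  x = 4: RHS = 4, y in [2, 3]  -> 2 point(s)
Affine points: 7. Add the point at infinity: total = 8.

#E(F_5) = 8


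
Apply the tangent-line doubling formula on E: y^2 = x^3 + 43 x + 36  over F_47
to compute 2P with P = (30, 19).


Doubling: s = (3 x1^2 + a) / (2 y1)
s = (3*30^2 + 43) / (2*19) mod 47 = 19
x3 = s^2 - 2 x1 mod 47 = 19^2 - 2*30 = 19
y3 = s (x1 - x3) - y1 mod 47 = 19 * (30 - 19) - 19 = 2

2P = (19, 2)


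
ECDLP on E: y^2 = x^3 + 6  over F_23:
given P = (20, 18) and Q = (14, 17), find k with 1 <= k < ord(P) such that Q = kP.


Enumerate multiples of P until we hit Q = (14, 17):
  1P = (20, 18)
  2P = (8, 14)
  3P = (13, 15)
  4P = (16, 10)
  5P = (14, 17)
Match found at i = 5.

k = 5


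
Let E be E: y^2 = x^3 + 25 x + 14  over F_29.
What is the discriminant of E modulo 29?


4 a^3 + 27 b^2 = 4*25^3 + 27*14^2 = 62500 + 5292 = 67792
Delta = -16 * (67792) = -1084672
Delta mod 29 = 15

Delta = 15 (mod 29)


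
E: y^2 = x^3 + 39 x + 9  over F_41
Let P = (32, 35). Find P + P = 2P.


Doubling: s = (3 x1^2 + a) / (2 y1)
s = (3*32^2 + 39) / (2*35) mod 41 = 38
x3 = s^2 - 2 x1 mod 41 = 38^2 - 2*32 = 27
y3 = s (x1 - x3) - y1 mod 41 = 38 * (32 - 27) - 35 = 32

2P = (27, 32)


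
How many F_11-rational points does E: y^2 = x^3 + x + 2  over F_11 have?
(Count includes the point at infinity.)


For each x in F_11, count y with y^2 = x^3 + 1 x + 2 mod 11:
  x = 1: RHS = 4, y in [2, 9]  -> 2 point(s)
  x = 2: RHS = 1, y in [1, 10]  -> 2 point(s)
  x = 4: RHS = 4, y in [2, 9]  -> 2 point(s)
  x = 5: RHS = 0, y in [0]  -> 1 point(s)
  x = 6: RHS = 4, y in [2, 9]  -> 2 point(s)
  x = 7: RHS = 0, y in [0]  -> 1 point(s)
  x = 8: RHS = 5, y in [4, 7]  -> 2 point(s)
  x = 9: RHS = 3, y in [5, 6]  -> 2 point(s)
  x = 10: RHS = 0, y in [0]  -> 1 point(s)
Affine points: 15. Add the point at infinity: total = 16.

#E(F_11) = 16


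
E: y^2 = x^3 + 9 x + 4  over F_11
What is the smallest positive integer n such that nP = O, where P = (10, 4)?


Compute successive multiples of P until we hit O:
  1P = (10, 4)
  2P = (7, 6)
  3P = (3, 6)
  4P = (1, 6)
  5P = (1, 5)
  6P = (3, 5)
  7P = (7, 5)
  8P = (10, 7)
  ... (continuing to 9P)
  9P = O

ord(P) = 9


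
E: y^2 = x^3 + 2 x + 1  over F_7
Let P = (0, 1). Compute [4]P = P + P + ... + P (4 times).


k = 4 = 100_2 (binary, LSB first: 001)
Double-and-add from P = (0, 1):
  bit 0 = 0: acc unchanged = O
  bit 1 = 0: acc unchanged = O
  bit 2 = 1: acc = O + (0, 6) = (0, 6)

4P = (0, 6)


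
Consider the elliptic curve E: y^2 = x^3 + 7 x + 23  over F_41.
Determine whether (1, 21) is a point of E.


Check whether y^2 = x^3 + 7 x + 23 (mod 41) for (x, y) = (1, 21).
LHS: y^2 = 21^2 mod 41 = 31
RHS: x^3 + 7 x + 23 = 1^3 + 7*1 + 23 mod 41 = 31
LHS = RHS

Yes, on the curve


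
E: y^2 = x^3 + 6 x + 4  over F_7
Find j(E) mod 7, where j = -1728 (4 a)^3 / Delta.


Delta = -16(4 a^3 + 27 b^2) mod 7 = 5
-1728 * (4 a)^3 = -1728 * (4*6)^3 mod 7 = 6
j = 6 * 5^(-1) mod 7 = 4

j = 4 (mod 7)


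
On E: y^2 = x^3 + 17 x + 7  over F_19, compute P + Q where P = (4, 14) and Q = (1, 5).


P != Q, so use the chord formula.
s = (y2 - y1) / (x2 - x1) = (10) / (16) mod 19 = 3
x3 = s^2 - x1 - x2 mod 19 = 3^2 - 4 - 1 = 4
y3 = s (x1 - x3) - y1 mod 19 = 3 * (4 - 4) - 14 = 5

P + Q = (4, 5)


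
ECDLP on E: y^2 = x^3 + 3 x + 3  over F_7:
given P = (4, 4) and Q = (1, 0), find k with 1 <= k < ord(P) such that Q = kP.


Enumerate multiples of P until we hit Q = (1, 0):
  1P = (4, 4)
  2P = (3, 5)
  3P = (1, 0)
Match found at i = 3.

k = 3


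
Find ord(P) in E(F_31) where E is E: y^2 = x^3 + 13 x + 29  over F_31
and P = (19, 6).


Compute successive multiples of P until we hit O:
  1P = (19, 6)
  2P = (13, 15)
  3P = (9, 10)
  4P = (23, 8)
  5P = (28, 5)
  6P = (2, 30)
  7P = (18, 9)
  8P = (3, 8)
  ... (continuing to 29P)
  29P = O

ord(P) = 29


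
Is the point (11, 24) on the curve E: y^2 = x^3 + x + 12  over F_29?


Check whether y^2 = x^3 + 1 x + 12 (mod 29) for (x, y) = (11, 24).
LHS: y^2 = 24^2 mod 29 = 25
RHS: x^3 + 1 x + 12 = 11^3 + 1*11 + 12 mod 29 = 20
LHS != RHS

No, not on the curve


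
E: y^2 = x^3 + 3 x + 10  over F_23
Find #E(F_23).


For each x in F_23, count y with y^2 = x^3 + 3 x + 10 mod 23:
  x = 2: RHS = 1, y in [1, 22]  -> 2 point(s)
  x = 3: RHS = 0, y in [0]  -> 1 point(s)
  x = 5: RHS = 12, y in [9, 14]  -> 2 point(s)
  x = 7: RHS = 6, y in [11, 12]  -> 2 point(s)
  x = 12: RHS = 3, y in [7, 16]  -> 2 point(s)
  x = 14: RHS = 13, y in [6, 17]  -> 2 point(s)
  x = 15: RHS = 3, y in [7, 16]  -> 2 point(s)
  x = 17: RHS = 6, y in [11, 12]  -> 2 point(s)
  x = 18: RHS = 8, y in [10, 13]  -> 2 point(s)
  x = 19: RHS = 3, y in [7, 16]  -> 2 point(s)
  x = 22: RHS = 6, y in [11, 12]  -> 2 point(s)
Affine points: 21. Add the point at infinity: total = 22.

#E(F_23) = 22


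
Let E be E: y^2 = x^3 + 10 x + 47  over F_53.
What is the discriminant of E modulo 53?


4 a^3 + 27 b^2 = 4*10^3 + 27*47^2 = 4000 + 59643 = 63643
Delta = -16 * (63643) = -1018288
Delta mod 53 = 1

Delta = 1 (mod 53)


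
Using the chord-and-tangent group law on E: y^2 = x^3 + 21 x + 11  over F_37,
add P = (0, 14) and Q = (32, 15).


P != Q, so use the chord formula.
s = (y2 - y1) / (x2 - x1) = (1) / (32) mod 37 = 22
x3 = s^2 - x1 - x2 mod 37 = 22^2 - 0 - 32 = 8
y3 = s (x1 - x3) - y1 mod 37 = 22 * (0 - 8) - 14 = 32

P + Q = (8, 32)


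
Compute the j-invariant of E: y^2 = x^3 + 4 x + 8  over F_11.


Delta = -16(4 a^3 + 27 b^2) mod 11 = 2
-1728 * (4 a)^3 = -1728 * (4*4)^3 mod 11 = 7
j = 7 * 2^(-1) mod 11 = 9

j = 9 (mod 11)


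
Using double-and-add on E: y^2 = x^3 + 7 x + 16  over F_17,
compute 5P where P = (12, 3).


k = 5 = 101_2 (binary, LSB first: 101)
Double-and-add from P = (12, 3):
  bit 0 = 1: acc = O + (12, 3) = (12, 3)
  bit 1 = 0: acc unchanged = (12, 3)
  bit 2 = 1: acc = (12, 3) + (7, 0) = (14, 6)

5P = (14, 6)


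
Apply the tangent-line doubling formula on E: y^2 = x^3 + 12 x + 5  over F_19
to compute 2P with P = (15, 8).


Doubling: s = (3 x1^2 + a) / (2 y1)
s = (3*15^2 + 12) / (2*8) mod 19 = 18
x3 = s^2 - 2 x1 mod 19 = 18^2 - 2*15 = 9
y3 = s (x1 - x3) - y1 mod 19 = 18 * (15 - 9) - 8 = 5

2P = (9, 5)


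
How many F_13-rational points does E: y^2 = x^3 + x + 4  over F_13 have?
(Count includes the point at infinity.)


For each x in F_13, count y with y^2 = x^3 + 1 x + 4 mod 13:
  x = 0: RHS = 4, y in [2, 11]  -> 2 point(s)
  x = 2: RHS = 1, y in [1, 12]  -> 2 point(s)
  x = 5: RHS = 4, y in [2, 11]  -> 2 point(s)
  x = 7: RHS = 3, y in [4, 9]  -> 2 point(s)
  x = 8: RHS = 4, y in [2, 11]  -> 2 point(s)
  x = 9: RHS = 1, y in [1, 12]  -> 2 point(s)
  x = 10: RHS = 0, y in [0]  -> 1 point(s)
Affine points: 13. Add the point at infinity: total = 14.

#E(F_13) = 14


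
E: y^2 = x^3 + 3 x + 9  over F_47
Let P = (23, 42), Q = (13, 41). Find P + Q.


P != Q, so use the chord formula.
s = (y2 - y1) / (x2 - x1) = (46) / (37) mod 47 = 33
x3 = s^2 - x1 - x2 mod 47 = 33^2 - 23 - 13 = 19
y3 = s (x1 - x3) - y1 mod 47 = 33 * (23 - 19) - 42 = 43

P + Q = (19, 43)


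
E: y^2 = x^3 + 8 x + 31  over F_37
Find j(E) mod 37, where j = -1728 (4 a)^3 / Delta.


Delta = -16(4 a^3 + 27 b^2) mod 37 = 2
-1728 * (4 a)^3 = -1728 * (4*8)^3 mod 37 = 31
j = 31 * 2^(-1) mod 37 = 34

j = 34 (mod 37)


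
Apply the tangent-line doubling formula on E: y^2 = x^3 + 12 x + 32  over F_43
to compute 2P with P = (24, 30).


Doubling: s = (3 x1^2 + a) / (2 y1)
s = (3*24^2 + 12) / (2*30) mod 43 = 29
x3 = s^2 - 2 x1 mod 43 = 29^2 - 2*24 = 19
y3 = s (x1 - x3) - y1 mod 43 = 29 * (24 - 19) - 30 = 29

2P = (19, 29)


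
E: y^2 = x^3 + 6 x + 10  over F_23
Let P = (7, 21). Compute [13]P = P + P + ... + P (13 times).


k = 13 = 1101_2 (binary, LSB first: 1011)
Double-and-add from P = (7, 21):
  bit 0 = 1: acc = O + (7, 21) = (7, 21)
  bit 1 = 0: acc unchanged = (7, 21)
  bit 2 = 1: acc = (7, 21) + (5, 21) = (11, 2)
  bit 3 = 1: acc = (11, 2) + (22, 7) = (21, 6)

13P = (21, 6)


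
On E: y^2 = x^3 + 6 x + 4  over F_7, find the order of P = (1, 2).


Compute successive multiples of P until we hit O:
  1P = (1, 2)
  2P = (0, 2)
  3P = (6, 5)
  4P = (4, 6)
  5P = (3, 0)
  6P = (4, 1)
  7P = (6, 2)
  8P = (0, 5)
  ... (continuing to 10P)
  10P = O

ord(P) = 10


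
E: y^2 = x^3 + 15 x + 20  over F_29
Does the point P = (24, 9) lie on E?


Check whether y^2 = x^3 + 15 x + 20 (mod 29) for (x, y) = (24, 9).
LHS: y^2 = 9^2 mod 29 = 23
RHS: x^3 + 15 x + 20 = 24^3 + 15*24 + 20 mod 29 = 23
LHS = RHS

Yes, on the curve


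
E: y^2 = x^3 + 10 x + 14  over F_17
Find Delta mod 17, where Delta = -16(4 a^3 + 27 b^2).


4 a^3 + 27 b^2 = 4*10^3 + 27*14^2 = 4000 + 5292 = 9292
Delta = -16 * (9292) = -148672
Delta mod 17 = 10

Delta = 10 (mod 17)


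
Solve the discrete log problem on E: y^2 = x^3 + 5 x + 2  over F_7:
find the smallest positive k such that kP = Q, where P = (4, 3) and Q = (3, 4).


Enumerate multiples of P until we hit Q = (3, 4):
  1P = (4, 3)
  2P = (1, 6)
  3P = (3, 3)
  4P = (0, 4)
  5P = (0, 3)
  6P = (3, 4)
Match found at i = 6.

k = 6


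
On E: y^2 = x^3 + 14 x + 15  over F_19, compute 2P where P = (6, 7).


Doubling: s = (3 x1^2 + a) / (2 y1)
s = (3*6^2 + 14) / (2*7) mod 19 = 6
x3 = s^2 - 2 x1 mod 19 = 6^2 - 2*6 = 5
y3 = s (x1 - x3) - y1 mod 19 = 6 * (6 - 5) - 7 = 18

2P = (5, 18)


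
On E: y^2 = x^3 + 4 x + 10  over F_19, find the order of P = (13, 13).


Compute successive multiples of P until we hit O:
  1P = (13, 13)
  2P = (2, 11)
  3P = (10, 10)
  4P = (16, 3)
  5P = (18, 10)
  6P = (18, 9)
  7P = (16, 16)
  8P = (10, 9)
  ... (continuing to 11P)
  11P = O

ord(P) = 11


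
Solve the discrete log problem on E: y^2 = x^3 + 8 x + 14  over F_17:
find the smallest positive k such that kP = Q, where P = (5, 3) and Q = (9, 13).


Enumerate multiples of P until we hit Q = (9, 13):
  1P = (5, 3)
  2P = (9, 4)
  3P = (2, 2)
  4P = (12, 6)
  5P = (4, 12)
  6P = (4, 5)
  7P = (12, 11)
  8P = (2, 15)
  9P = (9, 13)
Match found at i = 9.

k = 9


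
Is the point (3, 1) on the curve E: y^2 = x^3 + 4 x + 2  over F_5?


Check whether y^2 = x^3 + 4 x + 2 (mod 5) for (x, y) = (3, 1).
LHS: y^2 = 1^2 mod 5 = 1
RHS: x^3 + 4 x + 2 = 3^3 + 4*3 + 2 mod 5 = 1
LHS = RHS

Yes, on the curve


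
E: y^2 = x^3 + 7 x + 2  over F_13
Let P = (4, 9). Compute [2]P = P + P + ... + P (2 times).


k = 2 = 10_2 (binary, LSB first: 01)
Double-and-add from P = (4, 9):
  bit 0 = 0: acc unchanged = O
  bit 1 = 1: acc = O + (9, 1) = (9, 1)

2P = (9, 1)


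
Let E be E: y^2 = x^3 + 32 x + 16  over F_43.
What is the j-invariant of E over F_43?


Delta = -16(4 a^3 + 27 b^2) mod 43 = 5
-1728 * (4 a)^3 = -1728 * (4*32)^3 mod 43 = 8
j = 8 * 5^(-1) mod 43 = 36

j = 36 (mod 43)


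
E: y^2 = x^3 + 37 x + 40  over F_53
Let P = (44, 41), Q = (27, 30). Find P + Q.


P != Q, so use the chord formula.
s = (y2 - y1) / (x2 - x1) = (42) / (36) mod 53 = 10
x3 = s^2 - x1 - x2 mod 53 = 10^2 - 44 - 27 = 29
y3 = s (x1 - x3) - y1 mod 53 = 10 * (44 - 29) - 41 = 3

P + Q = (29, 3)


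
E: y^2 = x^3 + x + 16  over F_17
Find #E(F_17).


For each x in F_17, count y with y^2 = x^3 + 1 x + 16 mod 17:
  x = 0: RHS = 16, y in [4, 13]  -> 2 point(s)
  x = 1: RHS = 1, y in [1, 16]  -> 2 point(s)
  x = 2: RHS = 9, y in [3, 14]  -> 2 point(s)
  x = 4: RHS = 16, y in [4, 13]  -> 2 point(s)
  x = 6: RHS = 0, y in [0]  -> 1 point(s)
  x = 7: RHS = 9, y in [3, 14]  -> 2 point(s)
  x = 8: RHS = 9, y in [3, 14]  -> 2 point(s)
  x = 11: RHS = 15, y in [7, 10]  -> 2 point(s)
  x = 13: RHS = 16, y in [4, 13]  -> 2 point(s)
Affine points: 17. Add the point at infinity: total = 18.

#E(F_17) = 18


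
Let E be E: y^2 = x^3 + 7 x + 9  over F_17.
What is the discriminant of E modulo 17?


4 a^3 + 27 b^2 = 4*7^3 + 27*9^2 = 1372 + 2187 = 3559
Delta = -16 * (3559) = -56944
Delta mod 17 = 6

Delta = 6 (mod 17)


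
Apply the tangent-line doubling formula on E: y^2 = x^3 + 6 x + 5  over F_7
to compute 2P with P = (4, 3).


Doubling: s = (3 x1^2 + a) / (2 y1)
s = (3*4^2 + 6) / (2*3) mod 7 = 2
x3 = s^2 - 2 x1 mod 7 = 2^2 - 2*4 = 3
y3 = s (x1 - x3) - y1 mod 7 = 2 * (4 - 3) - 3 = 6

2P = (3, 6)


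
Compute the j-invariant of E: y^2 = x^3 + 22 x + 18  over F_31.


Delta = -16(4 a^3 + 27 b^2) mod 31 = 29
-1728 * (4 a)^3 = -1728 * (4*22)^3 mod 31 = 23
j = 23 * 29^(-1) mod 31 = 4

j = 4 (mod 31)


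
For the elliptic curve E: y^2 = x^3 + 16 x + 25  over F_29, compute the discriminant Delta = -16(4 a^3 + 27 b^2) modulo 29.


4 a^3 + 27 b^2 = 4*16^3 + 27*25^2 = 16384 + 16875 = 33259
Delta = -16 * (33259) = -532144
Delta mod 29 = 6

Delta = 6 (mod 29)


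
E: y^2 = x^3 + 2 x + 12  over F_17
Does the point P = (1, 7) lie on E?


Check whether y^2 = x^3 + 2 x + 12 (mod 17) for (x, y) = (1, 7).
LHS: y^2 = 7^2 mod 17 = 15
RHS: x^3 + 2 x + 12 = 1^3 + 2*1 + 12 mod 17 = 15
LHS = RHS

Yes, on the curve


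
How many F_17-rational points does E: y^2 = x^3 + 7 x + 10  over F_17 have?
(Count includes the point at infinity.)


For each x in F_17, count y with y^2 = x^3 + 7 x + 10 mod 17:
  x = 1: RHS = 1, y in [1, 16]  -> 2 point(s)
  x = 2: RHS = 15, y in [7, 10]  -> 2 point(s)
  x = 4: RHS = 0, y in [0]  -> 1 point(s)
  x = 5: RHS = 0, y in [0]  -> 1 point(s)
  x = 6: RHS = 13, y in [8, 9]  -> 2 point(s)
  x = 8: RHS = 0, y in [0]  -> 1 point(s)
  x = 10: RHS = 9, y in [3, 14]  -> 2 point(s)
  x = 14: RHS = 13, y in [8, 9]  -> 2 point(s)
  x = 16: RHS = 2, y in [6, 11]  -> 2 point(s)
Affine points: 15. Add the point at infinity: total = 16.

#E(F_17) = 16
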